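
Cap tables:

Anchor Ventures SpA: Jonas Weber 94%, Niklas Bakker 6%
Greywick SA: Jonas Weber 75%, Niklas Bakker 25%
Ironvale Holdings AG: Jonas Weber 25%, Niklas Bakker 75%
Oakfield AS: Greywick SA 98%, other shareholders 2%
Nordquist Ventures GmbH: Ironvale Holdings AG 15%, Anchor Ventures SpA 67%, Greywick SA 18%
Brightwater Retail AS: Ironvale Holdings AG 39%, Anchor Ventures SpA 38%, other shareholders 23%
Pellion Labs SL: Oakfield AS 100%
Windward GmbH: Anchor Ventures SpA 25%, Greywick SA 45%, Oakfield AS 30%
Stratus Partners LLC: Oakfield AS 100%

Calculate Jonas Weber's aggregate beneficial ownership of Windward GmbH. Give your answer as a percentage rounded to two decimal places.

Jonas reaches Windward along 3 paths.
Via Anchor: 94% × 25% = 23.5%.
Via Greywick: 75% × 45% = 33.75%.
Via Greywick → Oakfield: 75% × 98% × 30% = 22.05%.
Total: 23.5% + 33.75% + 22.05% = 79.3%.
Rounded: 79.30%.

79.30%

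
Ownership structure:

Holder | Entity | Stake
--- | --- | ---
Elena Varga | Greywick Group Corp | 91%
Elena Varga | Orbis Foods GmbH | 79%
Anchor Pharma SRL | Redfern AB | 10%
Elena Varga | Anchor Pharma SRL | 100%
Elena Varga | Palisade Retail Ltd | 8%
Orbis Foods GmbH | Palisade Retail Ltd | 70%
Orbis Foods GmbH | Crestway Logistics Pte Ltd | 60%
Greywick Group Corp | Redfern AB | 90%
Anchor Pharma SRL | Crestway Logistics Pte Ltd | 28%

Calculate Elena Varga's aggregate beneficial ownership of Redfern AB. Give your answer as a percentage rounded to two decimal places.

91.90%

Elena reaches Redfern along 2 paths.
Via Greywick: 91% × 90% = 81.9%.
Via Anchor: 100% × 10% = 10%.
Total: 81.9% + 10% = 91.9%.
Rounded: 91.90%.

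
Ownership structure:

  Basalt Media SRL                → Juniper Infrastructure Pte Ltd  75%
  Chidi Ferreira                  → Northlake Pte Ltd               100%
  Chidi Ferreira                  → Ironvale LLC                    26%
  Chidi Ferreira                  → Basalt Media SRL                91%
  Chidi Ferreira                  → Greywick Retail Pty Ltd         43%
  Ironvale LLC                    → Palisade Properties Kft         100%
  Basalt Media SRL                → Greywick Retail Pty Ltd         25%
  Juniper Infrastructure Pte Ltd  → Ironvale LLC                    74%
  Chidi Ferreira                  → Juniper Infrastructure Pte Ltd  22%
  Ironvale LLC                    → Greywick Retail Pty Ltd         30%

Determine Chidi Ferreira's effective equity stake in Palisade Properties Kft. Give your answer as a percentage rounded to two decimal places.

92.79%

Chidi reaches Palisade along 3 paths.
Via Ironvale: 26% × 100% = 26%.
Via Basalt → Juniper → Ironvale: 91% × 75% × 74% × 100% = 50.505%.
Via Juniper → Ironvale: 22% × 74% × 100% = 16.28%.
Total: 26% + 50.505% + 16.28% = 92.785%.
Rounded: 92.79%.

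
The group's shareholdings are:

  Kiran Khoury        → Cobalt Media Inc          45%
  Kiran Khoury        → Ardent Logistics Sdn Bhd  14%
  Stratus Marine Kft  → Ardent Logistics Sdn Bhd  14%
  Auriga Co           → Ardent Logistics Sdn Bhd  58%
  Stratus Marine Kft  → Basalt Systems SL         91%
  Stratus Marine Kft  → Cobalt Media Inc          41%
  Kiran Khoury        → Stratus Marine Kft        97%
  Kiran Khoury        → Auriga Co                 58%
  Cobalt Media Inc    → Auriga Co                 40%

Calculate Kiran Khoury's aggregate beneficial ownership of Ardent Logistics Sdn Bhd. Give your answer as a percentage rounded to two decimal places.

Kiran reaches Ardent along 5 paths.
Direct stake: 14% = 14%.
Via Stratus: 97% × 14% = 13.58%.
Via Auriga: 58% × 58% = 33.64%.
Via Stratus → Cobalt → Auriga: 97% × 41% × 40% × 58% = 9.22664%.
Via Cobalt → Auriga: 45% × 40% × 58% = 10.44%.
Total: 14% + 13.58% + 33.64% + 9.22664% + 10.44% = 80.88664%.
Rounded: 80.89%.

80.89%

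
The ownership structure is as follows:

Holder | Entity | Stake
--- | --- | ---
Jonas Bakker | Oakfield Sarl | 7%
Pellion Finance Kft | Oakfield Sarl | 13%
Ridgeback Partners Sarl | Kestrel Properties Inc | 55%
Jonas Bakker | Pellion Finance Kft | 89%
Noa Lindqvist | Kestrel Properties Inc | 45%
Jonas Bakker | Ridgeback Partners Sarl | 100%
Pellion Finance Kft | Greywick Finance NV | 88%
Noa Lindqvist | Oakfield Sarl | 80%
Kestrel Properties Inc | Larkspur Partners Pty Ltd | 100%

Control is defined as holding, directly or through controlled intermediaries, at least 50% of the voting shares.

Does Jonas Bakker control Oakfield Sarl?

No

Jonas holds 100% of Ridgeback, so Jonas controls Ridgeback.
Jonas holds 89% of Pellion, so Jonas controls Pellion.
Pellion holds 88% of Greywick, so Jonas controls Greywick.
Ridgeback holds 55% of Kestrel, so Jonas controls Kestrel.
Kestrel holds 100% of Larkspur, so Jonas controls Larkspur.
In Oakfield, Jonas's side holds only 7% + 13% = 20%, not ≥ 50%.
So Jonas does not control Oakfield.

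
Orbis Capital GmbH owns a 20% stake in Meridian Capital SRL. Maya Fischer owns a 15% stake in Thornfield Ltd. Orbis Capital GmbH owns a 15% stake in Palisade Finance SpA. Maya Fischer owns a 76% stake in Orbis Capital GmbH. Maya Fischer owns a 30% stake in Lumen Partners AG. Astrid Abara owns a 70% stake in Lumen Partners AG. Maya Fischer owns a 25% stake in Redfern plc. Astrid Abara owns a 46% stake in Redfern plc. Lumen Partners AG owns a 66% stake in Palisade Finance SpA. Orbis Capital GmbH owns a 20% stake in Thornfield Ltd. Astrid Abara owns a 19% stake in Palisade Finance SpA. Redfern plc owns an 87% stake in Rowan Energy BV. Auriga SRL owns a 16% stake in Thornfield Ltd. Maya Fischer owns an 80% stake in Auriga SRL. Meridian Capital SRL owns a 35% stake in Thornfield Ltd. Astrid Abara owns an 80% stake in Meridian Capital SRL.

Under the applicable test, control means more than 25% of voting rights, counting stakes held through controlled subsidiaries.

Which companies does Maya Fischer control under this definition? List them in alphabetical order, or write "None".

Maya holds 76% of Orbis, so Maya controls Orbis.
Maya holds 80% of Auriga, so Maya controls Auriga.
Maya holds 30% of Lumen, so Maya controls Lumen.
Orbis and Auriga and Maya together hold 20% + 16% + 15% = 51% of Thornfield, so Maya controls Thornfield.
Orbis and Lumen together hold 15% + 66% = 81% of Palisade, so Maya controls Palisade.
No other company's threshold is met.

Auriga SRL, Lumen Partners AG, Orbis Capital GmbH, Palisade Finance SpA, Thornfield Ltd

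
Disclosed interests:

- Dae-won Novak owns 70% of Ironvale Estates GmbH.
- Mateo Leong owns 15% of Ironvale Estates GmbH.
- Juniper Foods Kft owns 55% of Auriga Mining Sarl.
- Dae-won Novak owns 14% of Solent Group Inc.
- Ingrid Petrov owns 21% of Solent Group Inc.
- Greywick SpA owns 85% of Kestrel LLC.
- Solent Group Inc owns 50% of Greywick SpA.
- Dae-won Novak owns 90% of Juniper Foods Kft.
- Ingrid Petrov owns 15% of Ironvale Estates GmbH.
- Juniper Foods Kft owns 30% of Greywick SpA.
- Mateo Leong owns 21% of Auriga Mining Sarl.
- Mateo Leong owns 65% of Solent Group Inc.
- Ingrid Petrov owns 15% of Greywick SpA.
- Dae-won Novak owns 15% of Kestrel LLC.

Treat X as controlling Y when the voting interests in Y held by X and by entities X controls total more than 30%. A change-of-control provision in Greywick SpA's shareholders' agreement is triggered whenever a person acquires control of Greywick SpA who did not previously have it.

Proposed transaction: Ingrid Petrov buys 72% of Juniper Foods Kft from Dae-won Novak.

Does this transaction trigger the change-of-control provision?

Yes

The purchase adds only to Ingrid's holdings (Dae-won's stake shrinks), so Ingrid is the only person who could newly come to control Greywick.
Ingrid's largest direct stake is 21% in Solent, which does not meet the threshold, so Ingrid controls no company.
In Greywick, Ingrid's side holds only 15%, not > 30%.
So before the transaction, Ingrid does not control Greywick.
After the purchase, Ingrid holds 72% of Juniper directly, and Dae-won's stake falls to 18%.
Ingrid holds 72% of Juniper, so Ingrid controls Juniper.
Juniper and Ingrid together hold 30% + 15% = 45% of Greywick, so Ingrid controls Greywick.
Ingrid did not control Greywick before and does after, so the clause is triggered.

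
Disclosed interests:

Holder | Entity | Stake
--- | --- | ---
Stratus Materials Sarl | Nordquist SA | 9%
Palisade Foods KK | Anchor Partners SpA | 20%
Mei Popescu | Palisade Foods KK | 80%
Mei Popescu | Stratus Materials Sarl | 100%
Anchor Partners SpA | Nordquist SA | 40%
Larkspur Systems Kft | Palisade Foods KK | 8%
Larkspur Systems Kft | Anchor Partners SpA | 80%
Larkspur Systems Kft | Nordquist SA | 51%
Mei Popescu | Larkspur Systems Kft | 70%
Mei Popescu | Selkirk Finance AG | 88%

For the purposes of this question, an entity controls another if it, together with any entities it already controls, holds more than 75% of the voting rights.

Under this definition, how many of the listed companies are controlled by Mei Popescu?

3

Mei holds 80% of Palisade, so Mei controls Palisade.
Mei holds 88% of Selkirk, so Mei controls Selkirk.
Mei holds 100% of Stratus, so Mei controls Stratus.
No other company's threshold is met.
Mei controls 3 companies.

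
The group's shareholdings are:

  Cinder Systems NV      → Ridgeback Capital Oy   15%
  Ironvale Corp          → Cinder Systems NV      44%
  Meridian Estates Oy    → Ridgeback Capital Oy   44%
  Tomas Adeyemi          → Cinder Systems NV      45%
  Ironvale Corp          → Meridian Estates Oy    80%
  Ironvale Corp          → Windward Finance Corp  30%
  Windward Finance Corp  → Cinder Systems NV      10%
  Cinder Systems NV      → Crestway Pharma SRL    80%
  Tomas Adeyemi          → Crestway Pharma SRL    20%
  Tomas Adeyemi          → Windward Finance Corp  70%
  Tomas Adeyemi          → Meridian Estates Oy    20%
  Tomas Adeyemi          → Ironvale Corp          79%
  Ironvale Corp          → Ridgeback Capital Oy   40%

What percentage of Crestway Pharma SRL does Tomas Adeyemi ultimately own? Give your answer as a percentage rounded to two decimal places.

Tomas reaches Crestway along 5 paths.
Via Windward → Cinder: 70% × 10% × 80% = 5.6%.
Via Ironvale → Windward → Cinder: 79% × 30% × 10% × 80% = 1.896%.
Via Ironvale → Cinder: 79% × 44% × 80% = 27.808%.
Via Cinder: 45% × 80% = 36%.
Direct stake: 20% = 20%.
Total: 5.6% + 1.896% + 27.808% + 36% + 20% = 91.304%.
Rounded: 91.30%.

91.30%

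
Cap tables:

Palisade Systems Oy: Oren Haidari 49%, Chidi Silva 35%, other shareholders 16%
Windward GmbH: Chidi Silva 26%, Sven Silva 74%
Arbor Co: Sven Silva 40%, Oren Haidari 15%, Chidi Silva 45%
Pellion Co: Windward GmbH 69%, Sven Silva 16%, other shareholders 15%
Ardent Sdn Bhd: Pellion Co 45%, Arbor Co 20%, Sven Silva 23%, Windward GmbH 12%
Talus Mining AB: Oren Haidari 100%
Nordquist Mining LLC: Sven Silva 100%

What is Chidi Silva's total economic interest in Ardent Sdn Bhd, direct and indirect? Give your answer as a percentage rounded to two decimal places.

20.19%

Chidi reaches Ardent along 3 paths.
Via Windward → Pellion: 26% × 69% × 45% = 8.073%.
Via Arbor: 45% × 20% = 9%.
Via Windward: 26% × 12% = 3.12%.
Total: 8.073% + 9% + 3.12% = 20.193%.
Rounded: 20.19%.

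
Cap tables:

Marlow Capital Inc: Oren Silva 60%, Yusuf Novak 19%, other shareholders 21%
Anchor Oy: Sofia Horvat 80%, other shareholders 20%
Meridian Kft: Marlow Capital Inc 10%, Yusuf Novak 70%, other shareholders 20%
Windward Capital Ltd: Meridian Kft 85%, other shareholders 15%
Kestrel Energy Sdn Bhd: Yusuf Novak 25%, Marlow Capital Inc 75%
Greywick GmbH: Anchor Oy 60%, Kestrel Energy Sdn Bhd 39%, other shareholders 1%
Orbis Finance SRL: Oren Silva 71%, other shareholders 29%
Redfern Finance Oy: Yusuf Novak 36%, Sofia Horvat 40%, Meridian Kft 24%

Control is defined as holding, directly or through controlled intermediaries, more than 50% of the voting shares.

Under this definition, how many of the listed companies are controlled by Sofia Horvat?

2

Sofia holds 80% of Anchor, so Sofia controls Anchor.
Anchor holds 60% of Greywick, so Sofia controls Greywick.
No other company's threshold is met.
Sofia controls 2 companies.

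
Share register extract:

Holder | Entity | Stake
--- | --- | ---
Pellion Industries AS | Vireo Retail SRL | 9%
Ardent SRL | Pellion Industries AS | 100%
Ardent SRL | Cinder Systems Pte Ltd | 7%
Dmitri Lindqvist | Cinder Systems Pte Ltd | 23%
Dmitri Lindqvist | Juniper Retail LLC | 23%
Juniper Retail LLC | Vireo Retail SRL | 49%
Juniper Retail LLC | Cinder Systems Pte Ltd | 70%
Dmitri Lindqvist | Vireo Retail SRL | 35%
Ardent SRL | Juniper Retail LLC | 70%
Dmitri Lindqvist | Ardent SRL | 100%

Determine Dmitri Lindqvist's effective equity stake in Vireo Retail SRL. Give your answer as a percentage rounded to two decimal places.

Dmitri reaches Vireo along 4 paths.
Via Juniper: 23% × 49% = 11.27%.
Via Ardent → Juniper: 100% × 70% × 49% = 34.3%.
Direct stake: 35% = 35%.
Via Ardent → Pellion: 100% × 100% × 9% = 9%.
Total: 11.27% + 34.3% + 35% + 9% = 89.57%.

89.57%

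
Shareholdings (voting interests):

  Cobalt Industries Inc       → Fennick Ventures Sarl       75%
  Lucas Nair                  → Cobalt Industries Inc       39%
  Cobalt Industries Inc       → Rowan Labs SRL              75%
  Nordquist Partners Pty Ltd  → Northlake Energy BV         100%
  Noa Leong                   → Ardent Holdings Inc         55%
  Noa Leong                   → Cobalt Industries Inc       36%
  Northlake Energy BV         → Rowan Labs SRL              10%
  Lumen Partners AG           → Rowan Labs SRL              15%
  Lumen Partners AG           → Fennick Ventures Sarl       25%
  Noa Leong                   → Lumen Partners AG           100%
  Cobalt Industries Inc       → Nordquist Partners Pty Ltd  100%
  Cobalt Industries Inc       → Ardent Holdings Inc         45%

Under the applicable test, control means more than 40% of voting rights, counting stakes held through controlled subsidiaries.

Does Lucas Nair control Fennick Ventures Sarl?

No

Lucas's largest direct stake is 39% in Cobalt, which does not meet the threshold, so Lucas controls no company.
Neither Lucas nor any entity Lucas controls holds any voting interest in Fennick.
So Lucas does not control Fennick.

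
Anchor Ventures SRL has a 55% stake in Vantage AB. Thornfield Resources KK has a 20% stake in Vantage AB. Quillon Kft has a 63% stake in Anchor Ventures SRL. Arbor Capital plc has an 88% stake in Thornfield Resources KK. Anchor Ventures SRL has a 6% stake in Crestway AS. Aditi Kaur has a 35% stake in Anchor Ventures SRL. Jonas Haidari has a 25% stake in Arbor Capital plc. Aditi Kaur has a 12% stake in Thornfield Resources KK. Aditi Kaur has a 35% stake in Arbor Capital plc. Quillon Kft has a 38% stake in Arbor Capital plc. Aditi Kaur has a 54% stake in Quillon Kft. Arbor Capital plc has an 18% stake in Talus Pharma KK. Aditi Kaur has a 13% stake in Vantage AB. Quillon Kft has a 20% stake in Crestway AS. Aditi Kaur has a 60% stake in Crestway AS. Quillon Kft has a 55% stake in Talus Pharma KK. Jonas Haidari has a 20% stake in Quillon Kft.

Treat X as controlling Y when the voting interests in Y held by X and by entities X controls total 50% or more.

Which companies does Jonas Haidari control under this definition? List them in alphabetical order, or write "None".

Jonas's largest direct stake is 25% in Arbor, which does not meet the threshold.

None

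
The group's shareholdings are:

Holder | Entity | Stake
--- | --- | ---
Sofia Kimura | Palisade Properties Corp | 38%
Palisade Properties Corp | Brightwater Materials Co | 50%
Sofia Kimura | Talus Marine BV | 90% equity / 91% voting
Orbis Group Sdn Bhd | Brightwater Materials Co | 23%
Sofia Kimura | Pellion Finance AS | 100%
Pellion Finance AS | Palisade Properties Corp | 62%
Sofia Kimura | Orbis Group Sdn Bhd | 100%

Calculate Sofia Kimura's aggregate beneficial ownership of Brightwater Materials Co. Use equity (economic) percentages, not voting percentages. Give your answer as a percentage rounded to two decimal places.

73.00%

Sofia reaches Brightwater along 3 paths.
Via Palisade: 38% × 50% = 19%.
Via Pellion → Palisade: 100% × 62% × 50% = 31%.
Via Orbis: 100% × 23% = 23%.
Total: 19% + 31% + 23% = 73%.
Rounded: 73.00%.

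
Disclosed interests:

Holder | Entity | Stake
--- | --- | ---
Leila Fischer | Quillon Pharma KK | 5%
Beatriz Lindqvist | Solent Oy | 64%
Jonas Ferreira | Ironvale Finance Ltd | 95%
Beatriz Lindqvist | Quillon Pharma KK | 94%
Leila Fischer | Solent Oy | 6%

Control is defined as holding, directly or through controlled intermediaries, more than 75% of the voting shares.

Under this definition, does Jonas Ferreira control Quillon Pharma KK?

No

Jonas holds 95% of Ironvale, so Jonas controls Ironvale.
Neither Jonas nor any entity Jonas controls holds any voting interest in Quillon.
So Jonas does not control Quillon.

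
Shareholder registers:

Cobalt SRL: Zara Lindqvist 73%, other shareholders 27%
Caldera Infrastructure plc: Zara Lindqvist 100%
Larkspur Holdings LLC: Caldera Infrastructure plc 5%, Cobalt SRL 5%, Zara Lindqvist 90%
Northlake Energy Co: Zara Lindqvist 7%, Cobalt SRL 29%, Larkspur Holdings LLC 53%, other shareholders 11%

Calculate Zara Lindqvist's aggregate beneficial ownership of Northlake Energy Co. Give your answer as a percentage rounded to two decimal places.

Zara reaches Northlake along 5 paths.
Direct stake: 7% = 7%.
Via Cobalt: 73% × 29% = 21.17%.
Via Caldera → Larkspur: 100% × 5% × 53% = 2.65%.
Via Cobalt → Larkspur: 73% × 5% × 53% = 1.9345%.
Via Larkspur: 90% × 53% = 47.7%.
Total: 7% + 21.17% + 2.65% + 1.9345% + 47.7% = 80.4545%.
Rounded: 80.45%.

80.45%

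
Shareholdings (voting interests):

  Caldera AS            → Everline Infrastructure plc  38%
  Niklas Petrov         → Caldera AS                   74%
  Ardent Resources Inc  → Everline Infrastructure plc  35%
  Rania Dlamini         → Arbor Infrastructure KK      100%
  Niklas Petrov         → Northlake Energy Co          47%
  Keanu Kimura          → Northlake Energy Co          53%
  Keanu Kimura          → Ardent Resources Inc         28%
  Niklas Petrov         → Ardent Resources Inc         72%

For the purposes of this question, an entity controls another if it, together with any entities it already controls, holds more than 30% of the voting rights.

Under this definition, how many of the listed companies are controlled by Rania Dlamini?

1

Rania holds 100% of Arbor, so Rania controls Arbor.
No other company's threshold is met.
Rania controls 1 company.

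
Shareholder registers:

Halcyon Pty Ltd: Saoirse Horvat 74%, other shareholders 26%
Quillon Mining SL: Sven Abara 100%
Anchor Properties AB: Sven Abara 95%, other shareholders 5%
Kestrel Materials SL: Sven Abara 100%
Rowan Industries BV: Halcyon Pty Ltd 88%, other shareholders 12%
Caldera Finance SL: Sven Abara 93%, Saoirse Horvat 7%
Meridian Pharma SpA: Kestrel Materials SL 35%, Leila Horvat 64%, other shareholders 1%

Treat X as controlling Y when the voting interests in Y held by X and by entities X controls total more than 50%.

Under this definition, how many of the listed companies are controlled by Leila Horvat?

1

Leila holds 64% of Meridian, so Leila controls Meridian.
No other company's threshold is met.
Leila controls 1 company.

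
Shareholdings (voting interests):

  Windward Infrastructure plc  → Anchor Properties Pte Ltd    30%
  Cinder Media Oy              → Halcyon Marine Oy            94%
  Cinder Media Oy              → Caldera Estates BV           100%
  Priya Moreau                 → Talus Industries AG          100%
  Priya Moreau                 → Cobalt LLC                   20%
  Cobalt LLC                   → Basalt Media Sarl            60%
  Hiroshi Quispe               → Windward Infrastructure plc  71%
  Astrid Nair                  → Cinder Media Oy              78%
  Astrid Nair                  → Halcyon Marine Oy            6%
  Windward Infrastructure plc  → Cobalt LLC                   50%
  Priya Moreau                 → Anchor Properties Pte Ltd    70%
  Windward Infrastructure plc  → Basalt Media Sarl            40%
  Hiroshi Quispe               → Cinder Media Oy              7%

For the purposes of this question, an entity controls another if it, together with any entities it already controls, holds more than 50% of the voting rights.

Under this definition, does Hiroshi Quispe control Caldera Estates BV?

No

Hiroshi holds 71% of Windward, so Hiroshi controls Windward.
Neither Hiroshi nor any entity Hiroshi controls holds any voting interest in Caldera.
So Hiroshi does not control Caldera.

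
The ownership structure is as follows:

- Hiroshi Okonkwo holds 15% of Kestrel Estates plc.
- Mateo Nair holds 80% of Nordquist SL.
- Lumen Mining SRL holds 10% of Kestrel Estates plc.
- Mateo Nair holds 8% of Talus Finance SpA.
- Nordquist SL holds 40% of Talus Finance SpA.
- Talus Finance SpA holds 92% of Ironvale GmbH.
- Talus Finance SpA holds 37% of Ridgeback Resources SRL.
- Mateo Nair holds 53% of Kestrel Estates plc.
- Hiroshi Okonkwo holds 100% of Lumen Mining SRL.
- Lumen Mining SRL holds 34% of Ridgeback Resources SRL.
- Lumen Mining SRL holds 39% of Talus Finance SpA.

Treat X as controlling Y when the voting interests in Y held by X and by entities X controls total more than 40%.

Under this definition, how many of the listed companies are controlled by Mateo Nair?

Mateo holds 53% of Kestrel, so Mateo controls Kestrel.
Mateo holds 80% of Nordquist, so Mateo controls Nordquist.
Nordquist and Mateo together hold 40% + 8% = 48% of Talus, so Mateo controls Talus.
Talus holds 92% of Ironvale, so Mateo controls Ironvale.
No other company's threshold is met.
Mateo controls 4 companies.

4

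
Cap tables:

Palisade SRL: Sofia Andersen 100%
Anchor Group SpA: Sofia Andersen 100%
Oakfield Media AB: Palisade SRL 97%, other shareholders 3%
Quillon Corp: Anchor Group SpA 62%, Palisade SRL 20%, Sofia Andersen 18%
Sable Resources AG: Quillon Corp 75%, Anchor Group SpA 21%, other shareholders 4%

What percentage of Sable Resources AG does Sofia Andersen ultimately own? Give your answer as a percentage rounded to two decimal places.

96.00%

Sofia reaches Sable along 4 paths.
Via Anchor → Quillon: 100% × 62% × 75% = 46.5%.
Via Palisade → Quillon: 100% × 20% × 75% = 15%.
Via Quillon: 18% × 75% = 13.5%.
Via Anchor: 100% × 21% = 21%.
Total: 46.5% + 15% + 13.5% + 21% = 96%.
Rounded: 96.00%.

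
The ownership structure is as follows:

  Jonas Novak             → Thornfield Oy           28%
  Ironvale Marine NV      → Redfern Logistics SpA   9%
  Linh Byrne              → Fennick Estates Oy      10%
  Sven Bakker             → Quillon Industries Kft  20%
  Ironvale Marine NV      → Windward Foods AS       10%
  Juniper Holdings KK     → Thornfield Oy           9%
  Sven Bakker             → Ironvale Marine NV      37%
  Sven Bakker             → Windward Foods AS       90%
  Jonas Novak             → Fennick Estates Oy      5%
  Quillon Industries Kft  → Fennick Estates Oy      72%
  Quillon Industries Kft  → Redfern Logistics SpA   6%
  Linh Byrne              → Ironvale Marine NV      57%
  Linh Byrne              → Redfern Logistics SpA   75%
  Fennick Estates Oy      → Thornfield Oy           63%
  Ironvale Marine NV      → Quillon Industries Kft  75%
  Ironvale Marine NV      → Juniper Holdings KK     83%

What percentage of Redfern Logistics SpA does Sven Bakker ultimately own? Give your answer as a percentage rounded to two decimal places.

6.20%

Sven reaches Redfern along 3 paths.
Via Ironvale: 37% × 9% = 3.33%.
Via Ironvale → Quillon: 37% × 75% × 6% = 1.665%.
Via Quillon: 20% × 6% = 1.2%.
Total: 3.33% + 1.665% + 1.2% = 6.195%.
Rounded: 6.20%.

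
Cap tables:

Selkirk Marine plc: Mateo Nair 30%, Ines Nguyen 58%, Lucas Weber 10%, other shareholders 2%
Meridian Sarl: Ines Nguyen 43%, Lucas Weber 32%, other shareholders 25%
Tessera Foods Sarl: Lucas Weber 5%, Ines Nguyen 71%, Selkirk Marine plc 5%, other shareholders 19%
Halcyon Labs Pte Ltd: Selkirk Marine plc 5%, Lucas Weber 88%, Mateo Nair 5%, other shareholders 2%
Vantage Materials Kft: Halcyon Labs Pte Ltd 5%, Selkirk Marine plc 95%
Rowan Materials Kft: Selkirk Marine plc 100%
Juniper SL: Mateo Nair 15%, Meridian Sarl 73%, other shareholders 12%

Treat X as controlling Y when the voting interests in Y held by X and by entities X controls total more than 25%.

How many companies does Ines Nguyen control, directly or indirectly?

Ines holds 58% of Selkirk, so Ines controls Selkirk.
Ines holds 43% of Meridian, so Ines controls Meridian.
Ines and Selkirk together hold 71% + 5% = 76% of Tessera, so Ines controls Tessera.
Selkirk holds 95% of Vantage, so Ines controls Vantage.
Selkirk holds 100% of Rowan, so Ines controls Rowan.
Meridian holds 73% of Juniper, so Ines controls Juniper.
No other company's threshold is met.
Ines controls 6 companies.

6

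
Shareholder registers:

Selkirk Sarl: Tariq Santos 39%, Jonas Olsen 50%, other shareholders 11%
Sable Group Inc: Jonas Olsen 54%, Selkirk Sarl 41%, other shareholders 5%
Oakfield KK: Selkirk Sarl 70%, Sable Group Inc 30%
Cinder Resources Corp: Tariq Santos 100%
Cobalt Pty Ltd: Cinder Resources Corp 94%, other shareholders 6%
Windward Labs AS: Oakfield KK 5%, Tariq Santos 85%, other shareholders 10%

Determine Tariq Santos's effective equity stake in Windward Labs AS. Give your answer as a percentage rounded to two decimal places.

86.60%

Tariq reaches Windward along 3 paths.
Via Selkirk → Oakfield: 39% × 70% × 5% = 1.365%.
Via Selkirk → Sable → Oakfield: 39% × 41% × 30% × 5% = 0.23985%.
Direct stake: 85% = 85%.
Total: 1.365% + 0.23985% + 85% = 86.60485%.
Rounded: 86.60%.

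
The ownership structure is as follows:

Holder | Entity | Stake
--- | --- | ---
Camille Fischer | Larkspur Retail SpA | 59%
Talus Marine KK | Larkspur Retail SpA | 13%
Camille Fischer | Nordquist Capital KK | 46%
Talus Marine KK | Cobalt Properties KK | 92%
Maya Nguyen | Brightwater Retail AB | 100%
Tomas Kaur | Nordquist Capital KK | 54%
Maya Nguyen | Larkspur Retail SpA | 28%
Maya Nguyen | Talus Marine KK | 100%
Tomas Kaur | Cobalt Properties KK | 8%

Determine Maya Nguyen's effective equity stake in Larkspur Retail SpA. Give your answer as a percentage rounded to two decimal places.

Maya reaches Larkspur along 2 paths.
Via Talus: 100% × 13% = 13%.
Direct stake: 28% = 28%.
Total: 13% + 28% = 41%.
Rounded: 41.00%.

41.00%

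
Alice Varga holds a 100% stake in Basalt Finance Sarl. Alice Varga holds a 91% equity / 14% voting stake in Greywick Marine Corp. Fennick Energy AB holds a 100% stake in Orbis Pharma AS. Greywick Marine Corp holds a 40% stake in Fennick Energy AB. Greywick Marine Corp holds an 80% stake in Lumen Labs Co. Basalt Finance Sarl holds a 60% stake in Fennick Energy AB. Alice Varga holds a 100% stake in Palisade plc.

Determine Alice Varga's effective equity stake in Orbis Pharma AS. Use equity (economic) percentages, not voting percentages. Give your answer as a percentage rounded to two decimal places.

96.40%

Alice reaches Orbis along 2 paths.
Via Basalt → Fennick: 100% × 60% × 100% = 60%.
Via Greywick → Fennick: 91% × 40% × 100% = 36.4%.
Total: 60% + 36.4% = 96.4%.
Rounded: 96.40%.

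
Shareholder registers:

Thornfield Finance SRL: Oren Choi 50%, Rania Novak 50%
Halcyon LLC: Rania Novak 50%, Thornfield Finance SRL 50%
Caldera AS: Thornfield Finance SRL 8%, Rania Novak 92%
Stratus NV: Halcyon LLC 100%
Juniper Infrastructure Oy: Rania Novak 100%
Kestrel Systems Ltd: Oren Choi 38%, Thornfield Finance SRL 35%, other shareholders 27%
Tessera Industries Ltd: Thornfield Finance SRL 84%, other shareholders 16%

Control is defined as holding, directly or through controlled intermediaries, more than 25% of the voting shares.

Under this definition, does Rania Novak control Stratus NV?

Rania holds 50% of Thornfield, so Rania controls Thornfield.
Rania and Thornfield together hold 50% + 50% = 100% of Halcyon, so Rania controls Halcyon.
Halcyon holds 100% of Stratus, so Rania controls Stratus.

Yes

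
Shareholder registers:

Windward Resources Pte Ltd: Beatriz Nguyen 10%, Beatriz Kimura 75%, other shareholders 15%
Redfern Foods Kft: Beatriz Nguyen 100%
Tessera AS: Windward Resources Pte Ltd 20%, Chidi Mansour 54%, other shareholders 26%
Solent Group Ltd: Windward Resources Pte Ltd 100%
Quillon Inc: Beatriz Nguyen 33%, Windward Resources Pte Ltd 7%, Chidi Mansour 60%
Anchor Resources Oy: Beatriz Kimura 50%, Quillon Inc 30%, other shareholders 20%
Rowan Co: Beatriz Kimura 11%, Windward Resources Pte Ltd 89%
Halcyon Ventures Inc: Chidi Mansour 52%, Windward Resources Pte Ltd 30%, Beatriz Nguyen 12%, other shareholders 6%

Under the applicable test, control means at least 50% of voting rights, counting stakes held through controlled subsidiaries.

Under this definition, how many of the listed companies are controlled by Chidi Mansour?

Chidi holds 54% of Tessera, so Chidi controls Tessera.
Chidi holds 60% of Quillon, so Chidi controls Quillon.
Chidi holds 52% of Halcyon, so Chidi controls Halcyon.
No other company's threshold is met.
Chidi controls 3 companies.

3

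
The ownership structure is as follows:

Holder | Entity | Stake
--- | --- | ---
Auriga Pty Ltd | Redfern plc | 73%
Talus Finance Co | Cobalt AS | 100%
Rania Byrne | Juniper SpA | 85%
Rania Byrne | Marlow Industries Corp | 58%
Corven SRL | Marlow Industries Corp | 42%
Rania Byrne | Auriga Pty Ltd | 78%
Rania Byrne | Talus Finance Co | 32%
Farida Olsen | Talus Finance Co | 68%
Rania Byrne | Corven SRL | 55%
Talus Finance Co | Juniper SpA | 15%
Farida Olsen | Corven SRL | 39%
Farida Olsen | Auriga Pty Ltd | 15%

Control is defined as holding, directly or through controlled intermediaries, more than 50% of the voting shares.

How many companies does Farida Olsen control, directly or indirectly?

2

Farida holds 68% of Talus, so Farida controls Talus.
Talus holds 100% of Cobalt, so Farida controls Cobalt.
No other company's threshold is met.
Farida controls 2 companies.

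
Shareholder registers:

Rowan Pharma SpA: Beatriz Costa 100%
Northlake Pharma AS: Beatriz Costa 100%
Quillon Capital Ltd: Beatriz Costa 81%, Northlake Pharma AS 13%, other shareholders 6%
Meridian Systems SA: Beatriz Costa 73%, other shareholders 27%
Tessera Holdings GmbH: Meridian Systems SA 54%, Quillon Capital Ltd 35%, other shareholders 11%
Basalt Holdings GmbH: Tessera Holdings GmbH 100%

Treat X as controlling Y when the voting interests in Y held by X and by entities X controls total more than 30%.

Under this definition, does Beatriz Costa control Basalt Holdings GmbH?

Yes

Beatriz holds 100% of Northlake, so Beatriz controls Northlake.
Beatriz and Northlake together hold 81% + 13% = 94% of Quillon, so Beatriz controls Quillon.
Beatriz holds 73% of Meridian, so Beatriz controls Meridian.
Meridian and Quillon together hold 54% + 35% = 89% of Tessera, so Beatriz controls Tessera.
Tessera holds 100% of Basalt, so Beatriz controls Basalt.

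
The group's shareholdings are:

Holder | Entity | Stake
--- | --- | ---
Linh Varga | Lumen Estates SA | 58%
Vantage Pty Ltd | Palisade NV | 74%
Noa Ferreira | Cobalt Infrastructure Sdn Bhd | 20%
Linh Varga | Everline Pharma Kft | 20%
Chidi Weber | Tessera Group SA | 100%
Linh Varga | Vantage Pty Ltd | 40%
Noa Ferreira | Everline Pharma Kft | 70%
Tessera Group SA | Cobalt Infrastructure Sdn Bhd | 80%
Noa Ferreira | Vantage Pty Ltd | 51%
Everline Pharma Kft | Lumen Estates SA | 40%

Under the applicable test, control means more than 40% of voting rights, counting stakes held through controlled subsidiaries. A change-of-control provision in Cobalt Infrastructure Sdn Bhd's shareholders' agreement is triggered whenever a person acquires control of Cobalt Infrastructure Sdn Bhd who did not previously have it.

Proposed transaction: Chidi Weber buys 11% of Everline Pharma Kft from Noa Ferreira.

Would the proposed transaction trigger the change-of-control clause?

The purchase adds only to Chidi's holdings (Noa's stake shrinks), so Chidi is the only person who could newly come to control Cobalt.
Chidi holds 100% of Tessera, so Chidi controls Tessera.
Tessera holds 80% of Cobalt, so Chidi controls Cobalt.
So Chidi already controls Cobalt before the transaction.
After the purchase, Chidi holds 11% of Everline directly, and Noa's stake falls to 59%.
Chidi controlled Cobalt already, so this is not a new person acquiring control; every other person's position is unchanged or reduced.
No new person acquires control, so the clause is not triggered.

No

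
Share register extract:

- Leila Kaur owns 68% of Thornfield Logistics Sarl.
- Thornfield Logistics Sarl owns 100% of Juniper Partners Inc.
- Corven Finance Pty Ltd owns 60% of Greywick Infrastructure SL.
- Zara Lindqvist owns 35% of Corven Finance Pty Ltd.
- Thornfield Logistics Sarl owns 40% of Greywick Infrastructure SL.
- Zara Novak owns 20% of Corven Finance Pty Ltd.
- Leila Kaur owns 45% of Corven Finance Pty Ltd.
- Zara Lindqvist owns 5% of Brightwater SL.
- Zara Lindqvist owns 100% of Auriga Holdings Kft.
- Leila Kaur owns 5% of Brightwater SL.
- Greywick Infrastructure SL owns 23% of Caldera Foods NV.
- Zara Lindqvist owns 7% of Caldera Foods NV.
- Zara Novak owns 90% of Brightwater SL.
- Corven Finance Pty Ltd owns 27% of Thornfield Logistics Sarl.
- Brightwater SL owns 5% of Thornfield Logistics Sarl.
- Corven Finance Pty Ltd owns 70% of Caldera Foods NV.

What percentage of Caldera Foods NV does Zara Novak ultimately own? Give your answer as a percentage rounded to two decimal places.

Zara Novak reaches Caldera along 4 paths.
Via Corven → Thornfield → Greywick: 20% × 27% × 40% × 23% = 0.4968%.
Via Brightwater → Thornfield → Greywick: 90% × 5% × 40% × 23% = 0.414%.
Via Corven → Greywick: 20% × 60% × 23% = 2.76%.
Via Corven: 20% × 70% = 14%.
Total: 0.4968% + 0.414% + 2.76% + 14% = 17.6708%.
Rounded: 17.67%.

17.67%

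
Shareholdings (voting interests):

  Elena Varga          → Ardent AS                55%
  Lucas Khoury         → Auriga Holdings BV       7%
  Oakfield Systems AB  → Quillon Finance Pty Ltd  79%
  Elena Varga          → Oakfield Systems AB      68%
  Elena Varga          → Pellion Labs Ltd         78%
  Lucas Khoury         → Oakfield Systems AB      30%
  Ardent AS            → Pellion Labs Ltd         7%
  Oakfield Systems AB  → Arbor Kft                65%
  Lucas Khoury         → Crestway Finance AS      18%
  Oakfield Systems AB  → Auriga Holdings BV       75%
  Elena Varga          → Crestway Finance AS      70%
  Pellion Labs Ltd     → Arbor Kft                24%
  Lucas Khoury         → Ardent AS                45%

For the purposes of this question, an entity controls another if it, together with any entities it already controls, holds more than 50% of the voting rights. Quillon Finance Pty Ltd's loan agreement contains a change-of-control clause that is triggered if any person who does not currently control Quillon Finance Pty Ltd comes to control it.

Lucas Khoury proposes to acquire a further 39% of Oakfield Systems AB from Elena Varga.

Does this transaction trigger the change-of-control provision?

The purchase adds only to Lucas's holdings (Elena's stake shrinks), so Lucas is the only person who could newly come to control Quillon.
Lucas's largest direct stake is 45% in Ardent, which does not meet the threshold, so Lucas controls no company.
Neither Lucas nor any entity Lucas controls holds any voting interest in Quillon.
So before the transaction, Lucas does not control Quillon.
After the purchase, Lucas's direct stake in Oakfield rises to 30% + 39% = 69%, and Elena's stake falls to 29%.
Lucas holds 69% of Oakfield, so Lucas controls Oakfield.
Oakfield holds 79% of Quillon, so Lucas controls Quillon.
Lucas did not control Quillon before and does after, so the clause is triggered.

Yes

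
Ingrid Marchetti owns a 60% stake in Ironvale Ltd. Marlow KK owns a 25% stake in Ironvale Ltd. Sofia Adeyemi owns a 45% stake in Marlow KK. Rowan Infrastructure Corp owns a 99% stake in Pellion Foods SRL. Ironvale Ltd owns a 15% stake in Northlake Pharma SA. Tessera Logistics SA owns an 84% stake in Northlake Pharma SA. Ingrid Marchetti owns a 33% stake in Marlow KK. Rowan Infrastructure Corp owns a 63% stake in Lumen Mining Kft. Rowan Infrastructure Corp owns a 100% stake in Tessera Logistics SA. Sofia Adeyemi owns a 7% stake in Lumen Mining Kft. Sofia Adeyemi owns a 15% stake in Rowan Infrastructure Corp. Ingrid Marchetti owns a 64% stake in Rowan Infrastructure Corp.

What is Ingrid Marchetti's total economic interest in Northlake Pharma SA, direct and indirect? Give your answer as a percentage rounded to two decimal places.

64.00%

Ingrid reaches Northlake along 3 paths.
Via Marlow → Ironvale: 33% × 25% × 15% = 1.2375%.
Via Ironvale: 60% × 15% = 9%.
Via Rowan → Tessera: 64% × 100% × 84% = 53.76%.
Total: 1.2375% + 9% + 53.76% = 63.9975%.
Rounded: 64.00%.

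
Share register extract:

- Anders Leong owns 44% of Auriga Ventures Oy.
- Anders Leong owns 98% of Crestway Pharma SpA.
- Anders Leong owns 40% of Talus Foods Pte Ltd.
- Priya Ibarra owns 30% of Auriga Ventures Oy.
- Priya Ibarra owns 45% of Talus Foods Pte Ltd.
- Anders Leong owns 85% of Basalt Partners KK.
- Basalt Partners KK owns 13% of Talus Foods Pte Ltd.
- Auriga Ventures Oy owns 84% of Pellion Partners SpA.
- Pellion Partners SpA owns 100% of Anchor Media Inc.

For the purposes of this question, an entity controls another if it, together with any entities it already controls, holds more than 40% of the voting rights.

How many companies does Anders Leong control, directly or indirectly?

Anders holds 44% of Auriga, so Anders controls Auriga.
Anders holds 85% of Basalt, so Anders controls Basalt.
Anders and Basalt together hold 40% + 13% = 53% of Talus, so Anders controls Talus.
Auriga holds 84% of Pellion, so Anders controls Pellion.
Pellion holds 100% of Anchor, so Anders controls Anchor.
Anders holds 98% of Crestway, so Anders controls Crestway.
Anders controls 6 companies.

6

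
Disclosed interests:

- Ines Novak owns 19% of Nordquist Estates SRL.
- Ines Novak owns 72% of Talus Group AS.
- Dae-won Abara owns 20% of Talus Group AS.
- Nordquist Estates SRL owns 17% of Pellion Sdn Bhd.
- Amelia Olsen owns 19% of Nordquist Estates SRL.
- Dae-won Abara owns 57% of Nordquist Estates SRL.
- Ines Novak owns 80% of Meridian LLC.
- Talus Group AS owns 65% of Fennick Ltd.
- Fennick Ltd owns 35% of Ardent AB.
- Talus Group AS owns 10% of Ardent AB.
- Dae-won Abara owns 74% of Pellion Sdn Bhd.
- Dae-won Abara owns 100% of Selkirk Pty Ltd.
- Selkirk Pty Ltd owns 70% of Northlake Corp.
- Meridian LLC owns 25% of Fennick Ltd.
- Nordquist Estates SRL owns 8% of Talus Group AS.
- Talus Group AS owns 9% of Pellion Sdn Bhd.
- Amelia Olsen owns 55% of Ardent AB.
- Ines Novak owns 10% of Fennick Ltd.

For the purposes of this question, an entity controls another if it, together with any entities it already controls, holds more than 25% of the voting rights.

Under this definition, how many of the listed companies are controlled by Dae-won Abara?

7

Dae-won holds 57% of Nordquist, so Dae-won controls Nordquist.
Nordquist and Dae-won together hold 8% + 20% = 28% of Talus, so Dae-won controls Talus.
Talus holds 65% of Fennick, so Dae-won controls Fennick.
Dae-won holds 100% of Selkirk, so Dae-won controls Selkirk.
Talus and Dae-won and Nordquist together hold 9% + 74% + 17% = 100% of Pellion, so Dae-won controls Pellion.
Fennick and Talus together hold 35% + 10% = 45% of Ardent, so Dae-won controls Ardent.
Selkirk holds 70% of Northlake, so Dae-won controls Northlake.
No other company's threshold is met.
Dae-won controls 7 companies.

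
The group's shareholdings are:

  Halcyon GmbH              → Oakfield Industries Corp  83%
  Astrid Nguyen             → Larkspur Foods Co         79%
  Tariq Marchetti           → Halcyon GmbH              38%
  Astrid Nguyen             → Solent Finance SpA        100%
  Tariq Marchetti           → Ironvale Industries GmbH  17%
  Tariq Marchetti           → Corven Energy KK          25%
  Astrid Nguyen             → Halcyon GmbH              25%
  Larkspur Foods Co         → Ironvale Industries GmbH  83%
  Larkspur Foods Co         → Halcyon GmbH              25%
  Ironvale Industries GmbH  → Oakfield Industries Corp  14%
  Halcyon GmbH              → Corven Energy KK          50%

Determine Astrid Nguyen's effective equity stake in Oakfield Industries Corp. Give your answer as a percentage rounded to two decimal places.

Astrid reaches Oakfield along 3 paths.
Via Larkspur → Halcyon: 79% × 25% × 83% = 16.3925%.
Via Halcyon: 25% × 83% = 20.75%.
Via Larkspur → Ironvale: 79% × 83% × 14% = 9.1798%.
Total: 16.3925% + 20.75% + 9.1798% = 46.3223%.
Rounded: 46.32%.

46.32%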